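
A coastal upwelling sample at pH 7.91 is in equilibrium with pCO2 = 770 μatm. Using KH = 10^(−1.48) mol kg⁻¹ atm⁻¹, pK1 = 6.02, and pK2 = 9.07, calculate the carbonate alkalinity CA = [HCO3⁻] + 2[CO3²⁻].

[CO2*] = KH · pCO2 = 10^(−1.48) × 770×10^-6 = 2.550×10^-5 mol/kg
α₀ = 1/(1 + K1/[H⁺] + K1K2/[H⁺]²) = 1/(1 + 10^+1.89 + 10^+0.73) = 0.01191
DIC = [CO2*]/α₀ = 2.550×10^-5 / 0.01191 = 2.142 mmol/kg
CA = (α₁ + 2α₂)·DIC = (0.9242 + 2×0.06394) × 2.142 = 2.25 mmol/kg

CA = 2.25 mmol/kg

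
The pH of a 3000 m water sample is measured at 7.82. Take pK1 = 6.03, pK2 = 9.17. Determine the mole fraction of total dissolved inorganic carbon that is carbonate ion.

α₂ = 0.0421

α₂ = 1 / (1 + [H⁺]/K2 + [H⁺]²/(K1K2)) = 1 / (1 + 10^+1.35 + 10^-0.44)
   = 1 / (1 + 22.387 + 0.36308) = 1/23.750 = 0.04210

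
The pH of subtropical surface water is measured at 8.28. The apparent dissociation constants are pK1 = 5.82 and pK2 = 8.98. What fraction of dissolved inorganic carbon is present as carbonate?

α₂ = 1 / (1 + [H⁺]/K2 + [H⁺]²/(K1K2)) = 1 / (1 + 10^+0.70 + 10^-1.76)
   = 1 / (1 + 5.0119 + 0.017378) = 1/6.0293 = 0.1659

α₂ = 0.166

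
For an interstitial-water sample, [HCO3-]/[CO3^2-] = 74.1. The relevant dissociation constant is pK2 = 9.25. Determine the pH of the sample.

pH = 7.38

From K2 = [H⁺][CO3^2-]/[HCO3-]:  pH = pK2 − log₁₀([HCO3-]/[CO3^2-])
log₁₀(74.1) = +1.870
pH = 9.25 − (+1.870) = 7.38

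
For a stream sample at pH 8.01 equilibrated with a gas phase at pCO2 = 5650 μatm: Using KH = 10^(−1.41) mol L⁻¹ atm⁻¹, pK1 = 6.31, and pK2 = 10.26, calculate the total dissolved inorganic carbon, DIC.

DIC = 11.3 mmol/L

[CO2*] = KH · pCO2 = 10^(−1.41) × 5650×10^-6 = 2.198×10^-4 mol/L
α₀ = 1/(1 + K1/[H⁺] + K1K2/[H⁺]²) = 1/(1 + 10^+1.70 + 10^-0.55) = 0.01946
DIC = [CO2*]/α₀ = 2.198×10^-4 / 0.01946 = 11.3 mmol/L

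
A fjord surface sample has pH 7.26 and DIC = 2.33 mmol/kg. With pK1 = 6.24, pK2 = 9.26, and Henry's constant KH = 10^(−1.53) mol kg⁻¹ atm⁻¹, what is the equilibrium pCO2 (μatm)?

pCO2 = 6820 μatm

α₀ = 1 / (1 + K1/[H⁺] + K1K2/[H⁺]²) = 1 / (1 + 10^+1.02 + 10^-0.98)
   = 1 / (1 + 10.471 + 0.10471) = 1/11.576 = 0.08639
[CO2*] = α₀ × DIC = 0.08639 × 2.33 = 0.2013 mmol/kg
pCO2 = [CO2*]/KH = 2.013×10^-4 / 2.951×10^-2 = 6820 μatm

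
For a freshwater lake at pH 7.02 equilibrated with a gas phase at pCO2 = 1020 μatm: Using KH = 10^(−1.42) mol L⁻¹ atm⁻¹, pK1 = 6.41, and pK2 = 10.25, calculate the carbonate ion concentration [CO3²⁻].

[CO2*] = KH · pCO2 = 10^(−1.42) × 1020×10^-6 = 3.878×10^-5 mol/L
α₀ = 1/(1 + K1/[H⁺] + K1K2/[H⁺]²) = 1/(1 + 10^+0.61 + 10^-2.62) = 0.1970
DIC = [CO2*]/α₀ = 3.878×10^-5 / 0.1970 = 0.1969 mmol/L
[CO3²⁻] = α₂·DIC; α₂ = 0.0004726, so [CO3²⁻] = 0.0004726 × 0.1969 = 9.30×10^-5 mmol/L = 0.0930 μmol/L

[CO3²⁻] = 0.0930 μmol/L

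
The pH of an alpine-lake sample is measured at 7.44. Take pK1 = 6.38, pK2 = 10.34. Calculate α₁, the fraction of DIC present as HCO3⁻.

α₁ = 1 / (1 + [H⁺]/K1 + K2/[H⁺]) = 1 / (1 + 10^-1.06 + 10^-2.90)
   = 1 / (1 + 0.087096 + 0.0012589) = 1/1.0884 = 0.9188

α₁ = 0.919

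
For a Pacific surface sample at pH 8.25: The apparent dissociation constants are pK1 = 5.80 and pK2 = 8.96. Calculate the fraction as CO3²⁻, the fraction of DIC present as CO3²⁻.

α₂ = 1 / (1 + [H⁺]/K2 + [H⁺]²/(K1K2)) = 1 / (1 + 10^+0.71 + 10^-1.74)
   = 1 / (1 + 5.1286 + 0.018197) = 1/6.1468 = 0.1627

α₂ = 0.163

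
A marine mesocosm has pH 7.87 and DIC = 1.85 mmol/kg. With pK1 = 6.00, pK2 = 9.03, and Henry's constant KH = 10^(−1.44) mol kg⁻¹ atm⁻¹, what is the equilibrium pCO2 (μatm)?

α₀ = 1 / (1 + K1/[H⁺] + K1K2/[H⁺]²) = 1 / (1 + 10^+1.87 + 10^+0.71)
   = 1 / (1 + 74.131 + 5.1286) = 1/80.260 = 0.01246
[CO2*] = α₀ × DIC = 0.01246 × 1.85 = 0.02305 mmol/kg
pCO2 = [CO2*]/KH = 2.305×10^-5 / 3.631×10^-2 = 635 μatm

pCO2 = 635 μatm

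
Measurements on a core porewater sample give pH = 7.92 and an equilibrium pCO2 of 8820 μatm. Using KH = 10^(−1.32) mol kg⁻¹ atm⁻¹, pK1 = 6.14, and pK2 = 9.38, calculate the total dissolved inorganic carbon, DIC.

[CO2*] = KH · pCO2 = 10^(−1.32) × 8820×10^-6 = 4.222×10^-4 mol/kg
α₀ = 1/(1 + K1/[H⁺] + K1K2/[H⁺]²) = 1/(1 + 10^+1.78 + 10^+0.32) = 0.01579
DIC = [CO2*]/α₀ = 4.222×10^-4 / 0.01579 = 26.7 mmol/kg

DIC = 26.7 mmol/kg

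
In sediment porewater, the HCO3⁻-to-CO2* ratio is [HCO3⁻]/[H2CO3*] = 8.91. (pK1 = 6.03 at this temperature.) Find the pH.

pH = 6.98

From K1 = [H⁺][HCO3⁻]/[H2CO3*]:  pH = pK1 + log₁₀([HCO3⁻]/[H2CO3*])
log₁₀(8.91) = +0.950
pH = 6.03 + (+0.950) = 6.98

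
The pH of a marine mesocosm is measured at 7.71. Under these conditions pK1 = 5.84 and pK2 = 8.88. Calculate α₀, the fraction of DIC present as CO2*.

α₀ = 0.0125

α₀ = 1 / (1 + K1/[H⁺] + K1K2/[H⁺]²) = 1 / (1 + 10^+1.87 + 10^+0.70)
   = 1 / (1 + 74.131 + 5.0119) = 1/80.143 = 0.01248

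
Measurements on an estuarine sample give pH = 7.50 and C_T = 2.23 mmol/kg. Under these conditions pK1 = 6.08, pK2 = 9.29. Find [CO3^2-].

α₂ = 1 / (1 + [H⁺]/K2 + [H⁺]²/(K1K2)) = 1 / (1 + 10^+1.79 + 10^+0.37)
   = 1 / (1 + 61.660 + 2.3442) = 1/65.004 = 0.01538
[CO3²⁻] = α₂ × DIC = 0.01538 × 2.23 = 0.0343 mmol/kg

[CO3²⁻] = 0.0343 mmol/kg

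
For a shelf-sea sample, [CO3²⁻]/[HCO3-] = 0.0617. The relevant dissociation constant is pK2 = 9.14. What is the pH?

From K2 = [H⁺][CO3²⁻]/[HCO3-]:  pH = pK2 + log₁₀([CO3²⁻]/[HCO3-])
log₁₀(0.0617) = -1.210
pH = 9.14 + (-1.210) = 7.93

pH = 7.93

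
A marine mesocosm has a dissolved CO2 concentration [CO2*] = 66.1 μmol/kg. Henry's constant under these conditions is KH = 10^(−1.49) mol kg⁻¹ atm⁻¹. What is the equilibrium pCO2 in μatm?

KH = 10^(−1.49) = 3.236×10^-2 mol kg⁻¹ atm⁻¹
pCO2 = [CO2*]/KH = 66.1×10^-6 / 3.236×10^-2 = 2.04×10^-3 atm = 2040 μatm

pCO2 = 2040 μatm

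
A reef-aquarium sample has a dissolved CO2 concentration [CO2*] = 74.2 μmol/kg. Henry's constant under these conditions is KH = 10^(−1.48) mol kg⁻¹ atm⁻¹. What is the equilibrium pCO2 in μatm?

KH = 10^(−1.48) = 3.311×10^-2 mol kg⁻¹ atm⁻¹
pCO2 = [CO2*]/KH = 74.2×10^-6 / 3.311×10^-2 = 2.24×10^-3 atm = 2240 μatm

pCO2 = 2240 μatm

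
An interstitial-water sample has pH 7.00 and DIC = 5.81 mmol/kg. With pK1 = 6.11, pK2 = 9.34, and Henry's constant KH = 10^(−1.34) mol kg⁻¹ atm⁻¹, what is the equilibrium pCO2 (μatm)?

pCO2 = 1.44×10^4 μatm

α₀ = 1 / (1 + K1/[H⁺] + K1K2/[H⁺]²) = 1 / (1 + 10^+0.89 + 10^-1.45)
   = 1 / (1 + 7.7625 + 0.035481) = 1/8.7980 = 0.1137
[CO2*] = α₀ × DIC = 0.1137 × 5.81 = 0.6604 mmol/kg
pCO2 = [CO2*]/KH = 6.604×10^-4 / 4.571×10^-2 = 1.44×10^4 μatm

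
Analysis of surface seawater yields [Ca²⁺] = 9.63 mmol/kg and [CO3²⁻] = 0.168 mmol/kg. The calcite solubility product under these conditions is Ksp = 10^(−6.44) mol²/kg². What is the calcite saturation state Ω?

Ω = 4.46

Ksp = 10^(−6.44) = 3.631×10^-7
Ω = [Ca²⁺][CO3²⁻]/Ksp = (9.63×10^-3)(0.168×10^-3) / 3.631×10^-7 = 4.46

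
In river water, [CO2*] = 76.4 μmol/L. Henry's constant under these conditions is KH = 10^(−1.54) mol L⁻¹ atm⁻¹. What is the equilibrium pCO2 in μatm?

KH = 10^(−1.54) = 2.884×10^-2 mol L⁻¹ atm⁻¹
pCO2 = [CO2*]/KH = 76.4×10^-6 / 2.884×10^-2 = 2.65×10^-3 atm = 2650 μatm

pCO2 = 2650 μatm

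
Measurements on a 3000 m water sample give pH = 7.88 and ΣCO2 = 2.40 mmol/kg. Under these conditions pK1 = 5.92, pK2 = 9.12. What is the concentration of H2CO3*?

α₀ = 1 / (1 + K1/[H⁺] + K1K2/[H⁺]²) = 1 / (1 + 10^+1.96 + 10^+0.72)
   = 1 / (1 + 91.201 + 5.2481) = 1/97.449 = 0.01026
[CO2*] = α₀ × DIC = 0.01026 × 2.40 = 0.0246 mmol/kg

[CO2*] = 0.0246 mmol/kg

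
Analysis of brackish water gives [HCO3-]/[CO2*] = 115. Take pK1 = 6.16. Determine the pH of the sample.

From K1 = [H⁺][HCO3-]/[CO2*]:  pH = pK1 + log₁₀([HCO3-]/[CO2*])
log₁₀(115) = +2.061
pH = 6.16 + (+2.061) = 8.22

pH = 8.22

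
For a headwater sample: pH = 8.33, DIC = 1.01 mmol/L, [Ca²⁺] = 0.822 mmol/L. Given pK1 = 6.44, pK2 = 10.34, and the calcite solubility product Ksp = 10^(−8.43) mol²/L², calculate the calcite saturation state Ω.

α₂ = 1 / (1 + [H⁺]/K2 + [H⁺]²/(K1K2)) = 1 / (1 + 10^+2.01 + 10^+0.12)
   = 1 / (1 + 102.33 + 1.3183) = 1/104.65 = 0.009556
[CO3²⁻] = α₂ × DIC = 0.009556 × 1.01 = 0.009651 mmol/L = 9.651 μmol/L
Ksp = 10^(−8.43) = 3.715×10^-9
Ω = [Ca²⁺][CO3²⁻]/Ksp = (0.822×10^-3)(9.651×10^-6) / 3.715×10^-9 = 2.14

Ω = 2.14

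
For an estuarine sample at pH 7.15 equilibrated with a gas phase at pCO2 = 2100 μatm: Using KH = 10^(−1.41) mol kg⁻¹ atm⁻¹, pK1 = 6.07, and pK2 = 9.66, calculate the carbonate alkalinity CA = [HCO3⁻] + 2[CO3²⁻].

[CO2*] = KH · pCO2 = 10^(−1.41) × 2100×10^-6 = 8.170×10^-5 mol/kg
α₀ = 1/(1 + K1/[H⁺] + K1K2/[H⁺]²) = 1/(1 + 10^+1.08 + 10^-1.43) = 0.07657
DIC = [CO2*]/α₀ = 8.170×10^-5 / 0.07657 = 1.067 mmol/kg
CA = (α₁ + 2α₂)·DIC = (0.9206 + 2×0.002845) × 1.067 = 0.988 mmol/kg

CA = 0.988 mmol/kg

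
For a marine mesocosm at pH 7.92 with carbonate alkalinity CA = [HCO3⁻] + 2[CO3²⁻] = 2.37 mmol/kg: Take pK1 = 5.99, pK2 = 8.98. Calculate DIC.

DIC = 2.22 mmol/kg

CA = [HCO3⁻] + 2[CO3²⁻] = (α₁ + 2α₂)·DIC
At pH 7.92: [H⁺]/K1 = 10^-1.93 = 0.011749, K2/[H⁺] = 10^-1.06 = 0.087096
α₁ = 1/(1 + 0.011749 + 0.087096) = 1/1.0988 = 0.9100; α₂ = α₁·K2/[H⁺] = 0.07926
α₁ + 2α₂ = 1.0686
DIC = CA / (α₁ + 2α₂) = 2.37 / 1.0686 = 2.22 mmol/kg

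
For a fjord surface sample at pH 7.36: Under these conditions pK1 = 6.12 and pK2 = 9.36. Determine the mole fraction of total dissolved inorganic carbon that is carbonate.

α₂ = 0.00937

α₂ = 1 / (1 + [H⁺]/K2 + [H⁺]²/(K1K2)) = 1 / (1 + 10^+2.00 + 10^+0.76)
   = 1 / (1 + 100.00 + 5.7544) = 1/106.75 = 0.009367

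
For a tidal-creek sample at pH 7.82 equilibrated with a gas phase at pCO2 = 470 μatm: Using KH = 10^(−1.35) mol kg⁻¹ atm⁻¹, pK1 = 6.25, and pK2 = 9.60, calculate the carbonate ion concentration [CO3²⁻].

[CO3²⁻] = 12.9 μmol/kg

[CO2*] = KH · pCO2 = 10^(−1.35) × 470×10^-6 = 2.099×10^-5 mol/kg
α₀ = 1/(1 + K1/[H⁺] + K1K2/[H⁺]²) = 1/(1 + 10^+1.57 + 10^-0.21) = 0.02579
DIC = [CO2*]/α₀ = 2.099×10^-5 / 0.02579 = 0.8139 mmol/kg
[CO3²⁻] = α₂·DIC; α₂ = 0.01590, so [CO3²⁻] = 0.01590 × 0.8139 = 0.0129 mmol/kg = 12.9 μmol/kg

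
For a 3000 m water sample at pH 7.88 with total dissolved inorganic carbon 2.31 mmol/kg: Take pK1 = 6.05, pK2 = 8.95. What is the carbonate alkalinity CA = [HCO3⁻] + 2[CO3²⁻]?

CA = 2.46 mmol/kg

CA = [HCO3⁻] + 2[CO3²⁻] = (α₁ + 2α₂)·DIC
At pH 7.88: [H⁺]/K1 = 10^-1.83 = 0.014791, K2/[H⁺] = 10^-1.07 = 0.085114
α₁ = 1/(1 + 0.014791 + 0.085114) = 1/1.0999 = 0.9092; α₂ = α₁·K2/[H⁺] = 0.07738
α₁ + 2α₂ = 1.0639
CA = 1.0639 × 2.31 = 2.46 mmol/kg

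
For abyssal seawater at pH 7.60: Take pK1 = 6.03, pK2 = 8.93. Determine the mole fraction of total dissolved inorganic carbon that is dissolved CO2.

α₀ = 0.0251

α₀ = 1 / (1 + K1/[H⁺] + K1K2/[H⁺]²) = 1 / (1 + 10^+1.57 + 10^+0.24)
   = 1 / (1 + 37.154 + 1.7378) = 1/39.891 = 0.02507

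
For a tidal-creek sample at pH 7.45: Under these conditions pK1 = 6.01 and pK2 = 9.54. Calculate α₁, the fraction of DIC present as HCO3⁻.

α₁ = 0.957

α₁ = 1 / (1 + [H⁺]/K1 + K2/[H⁺]) = 1 / (1 + 10^-1.44 + 10^-2.09)
   = 1 / (1 + 0.036308 + 0.0081283) = 1/1.0444 = 0.9575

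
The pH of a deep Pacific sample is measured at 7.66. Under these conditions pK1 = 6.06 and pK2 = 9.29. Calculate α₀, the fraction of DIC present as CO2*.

α₀ = 1 / (1 + K1/[H⁺] + K1K2/[H⁺]²) = 1 / (1 + 10^+1.60 + 10^-0.03)
   = 1 / (1 + 39.811 + 0.93325) = 1/41.744 = 0.02396

α₀ = 0.0240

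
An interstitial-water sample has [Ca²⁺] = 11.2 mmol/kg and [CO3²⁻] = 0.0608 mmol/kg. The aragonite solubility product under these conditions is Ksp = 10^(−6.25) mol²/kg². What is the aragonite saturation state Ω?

Ksp = 10^(−6.25) = 5.623×10^-7
Ω = [Ca²⁺][CO3²⁻]/Ksp = (11.2×10^-3)(0.0608×10^-3) / 5.623×10^-7 = 1.21

Ω = 1.21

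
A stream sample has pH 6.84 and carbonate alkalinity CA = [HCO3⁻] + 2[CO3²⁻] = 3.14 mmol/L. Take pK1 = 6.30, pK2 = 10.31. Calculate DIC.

CA = [HCO3⁻] + 2[CO3²⁻] = (α₁ + 2α₂)·DIC
At pH 6.84: [H⁺]/K1 = 10^-0.54 = 0.28840, K2/[H⁺] = 10^-3.47 = 0.00033884
α₁ = 1/(1 + 0.28840 + 0.00033884) = 1/1.2887 = 0.7760; α₂ = α₁·K2/[H⁺] = 0.0002629
α₁ + 2α₂ = 0.7765
DIC = CA / (α₁ + 2α₂) = 3.14 / 0.7765 = 4.04 mmol/L

DIC = 4.04 mmol/L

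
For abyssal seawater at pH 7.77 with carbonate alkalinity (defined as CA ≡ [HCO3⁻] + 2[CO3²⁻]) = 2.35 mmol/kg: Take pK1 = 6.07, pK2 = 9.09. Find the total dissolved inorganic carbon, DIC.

CA = [HCO3⁻] + 2[CO3²⁻] = (α₁ + 2α₂)·DIC
At pH 7.77: [H⁺]/K1 = 10^-1.70 = 0.019953, K2/[H⁺] = 10^-1.32 = 0.047863
α₁ = 1/(1 + 0.019953 + 0.047863) = 1/1.0678 = 0.9365; α₂ = α₁·K2/[H⁺] = 0.04482
α₁ + 2α₂ = 1.0261
DIC = CA / (α₁ + 2α₂) = 2.35 / 1.0261 = 2.29 mmol/kg

DIC = 2.29 mmol/kg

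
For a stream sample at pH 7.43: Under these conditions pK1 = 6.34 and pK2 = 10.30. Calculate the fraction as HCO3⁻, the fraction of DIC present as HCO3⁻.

α₁ = 1 / (1 + [H⁺]/K1 + K2/[H⁺]) = 1 / (1 + 10^-1.09 + 10^-2.87)
   = 1 / (1 + 0.081283 + 0.0013490) = 1/1.0826 = 0.9237

α₁ = 0.924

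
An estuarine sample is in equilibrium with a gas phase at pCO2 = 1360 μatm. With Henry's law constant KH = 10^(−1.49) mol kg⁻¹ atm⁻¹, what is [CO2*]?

[CO2*] = 44.0 μmol/kg

KH = 10^(−1.49) = 3.236×10^-2 mol kg⁻¹ atm⁻¹
[CO2*] = KH · pCO2 = 3.236×10^-2 × 1360×10^-6 atm = 4.40×10^-5 mol/kg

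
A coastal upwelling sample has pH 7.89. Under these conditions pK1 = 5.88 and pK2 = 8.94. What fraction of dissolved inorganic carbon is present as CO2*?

α₀ = 1 / (1 + K1/[H⁺] + K1K2/[H⁺]²) = 1 / (1 + 10^+2.01 + 10^+0.96)
   = 1 / (1 + 102.33 + 9.1201) = 1/112.45 = 0.008893

α₀ = 0.00889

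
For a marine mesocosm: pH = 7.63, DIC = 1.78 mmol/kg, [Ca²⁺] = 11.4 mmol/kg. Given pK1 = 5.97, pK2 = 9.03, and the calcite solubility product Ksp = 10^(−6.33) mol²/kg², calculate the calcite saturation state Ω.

Ω = 1.63

α₂ = 1 / (1 + [H⁺]/K2 + [H⁺]²/(K1K2)) = 1 / (1 + 10^+1.40 + 10^-0.26)
   = 1 / (1 + 25.119 + 0.54954) = 1/26.668 = 0.03750
[CO3²⁻] = α₂ × DIC = 0.03750 × 1.78 = 0.06675 mmol/kg
Ksp = 10^(−6.33) = 4.677×10^-7
Ω = [Ca²⁺][CO3²⁻]/Ksp = (11.4×10^-3)(6.675×10^-5) / 4.677×10^-7 = 1.63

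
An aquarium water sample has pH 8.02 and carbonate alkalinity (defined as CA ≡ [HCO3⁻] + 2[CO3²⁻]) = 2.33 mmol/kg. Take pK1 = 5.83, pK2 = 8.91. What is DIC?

CA = [HCO3⁻] + 2[CO3²⁻] = (α₁ + 2α₂)·DIC
At pH 8.02: [H⁺]/K1 = 10^-2.19 = 0.0064565, K2/[H⁺] = 10^-0.89 = 0.12882
α₁ = 1/(1 + 0.0064565 + 0.12882) = 1/1.1353 = 0.8808; α₂ = α₁·K2/[H⁺] = 0.1135
α₁ + 2α₂ = 1.1078
DIC = CA / (α₁ + 2α₂) = 2.33 / 1.1078 = 2.10 mmol/kg

DIC = 2.10 mmol/kg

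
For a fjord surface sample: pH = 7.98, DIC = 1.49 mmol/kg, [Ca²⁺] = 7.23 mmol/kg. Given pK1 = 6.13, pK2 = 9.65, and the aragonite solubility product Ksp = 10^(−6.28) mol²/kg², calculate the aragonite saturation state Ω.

Ω = 0.424

α₂ = 1 / (1 + [H⁺]/K2 + [H⁺]²/(K1K2)) = 1 / (1 + 10^+1.67 + 10^-0.18)
   = 1 / (1 + 46.774 + 0.66069) = 1/48.434 = 0.02065
[CO3²⁻] = α₂ × DIC = 0.02065 × 1.49 = 0.03076 mmol/kg
Ksp = 10^(−6.28) = 5.248×10^-7
Ω = [Ca²⁺][CO3²⁻]/Ksp = (7.23×10^-3)(3.076×10^-5) / 5.248×10^-7 = 0.424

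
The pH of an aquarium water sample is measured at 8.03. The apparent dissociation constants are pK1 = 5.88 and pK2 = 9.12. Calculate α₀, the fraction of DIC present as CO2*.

α₀ = 0.00650

α₀ = 1 / (1 + K1/[H⁺] + K1K2/[H⁺]²) = 1 / (1 + 10^+2.15 + 10^+1.06)
   = 1 / (1 + 141.25 + 11.482) = 1/153.74 = 0.006505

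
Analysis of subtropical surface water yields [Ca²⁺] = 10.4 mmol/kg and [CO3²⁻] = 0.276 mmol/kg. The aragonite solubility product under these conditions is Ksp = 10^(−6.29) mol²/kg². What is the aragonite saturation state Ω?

Ksp = 10^(−6.29) = 5.129×10^-7
Ω = [Ca²⁺][CO3²⁻]/Ksp = (10.4×10^-3)(0.276×10^-3) / 5.129×10^-7 = 5.60

Ω = 5.60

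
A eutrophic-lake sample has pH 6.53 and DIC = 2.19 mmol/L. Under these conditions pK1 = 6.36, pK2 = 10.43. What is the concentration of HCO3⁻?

[HCO3⁻] = 1.31 mmol/L

α₁ = 1 / (1 + [H⁺]/K1 + K2/[H⁺]) = 1 / (1 + 10^-0.17 + 10^-3.90)
   = 1 / (1 + 0.67608 + 0.00012589) = 1/1.6762 = 0.5966
[HCO3⁻] = α₁ × DIC = 0.5966 × 2.19 = 1.31 mmol/L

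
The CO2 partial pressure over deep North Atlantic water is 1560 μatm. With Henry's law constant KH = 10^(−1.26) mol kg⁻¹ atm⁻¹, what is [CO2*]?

[CO2*] = 85.7 μmol/kg

KH = 10^(−1.26) = 5.495×10^-2 mol kg⁻¹ atm⁻¹
[CO2*] = KH · pCO2 = 5.495×10^-2 × 1560×10^-6 atm = 8.57×10^-5 mol/kg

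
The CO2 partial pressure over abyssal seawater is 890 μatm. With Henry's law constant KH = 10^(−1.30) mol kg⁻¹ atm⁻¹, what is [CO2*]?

KH = 10^(−1.30) = 5.012×10^-2 mol kg⁻¹ atm⁻¹
[CO2*] = KH · pCO2 = 5.012×10^-2 × 890×10^-6 atm = 4.46×10^-5 mol/kg

[CO2*] = 44.6 μmol/kg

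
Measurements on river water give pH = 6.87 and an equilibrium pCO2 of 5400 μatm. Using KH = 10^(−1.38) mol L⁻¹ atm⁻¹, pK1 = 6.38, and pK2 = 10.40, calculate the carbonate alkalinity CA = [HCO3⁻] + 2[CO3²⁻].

CA = 0.696 mmol/L

[CO2*] = KH · pCO2 = 10^(−1.38) × 5400×10^-6 = 2.251×10^-4 mol/L
α₀ = 1/(1 + K1/[H⁺] + K1K2/[H⁺]²) = 1/(1 + 10^+0.49 + 10^-3.04) = 0.2444
DIC = [CO2*]/α₀ = 2.251×10^-4 / 0.2444 = 0.9210 mmol/L
CA = (α₁ + 2α₂)·DIC = (0.7554 + 2×0.0002229) × 0.9210 = 0.696 mmol/L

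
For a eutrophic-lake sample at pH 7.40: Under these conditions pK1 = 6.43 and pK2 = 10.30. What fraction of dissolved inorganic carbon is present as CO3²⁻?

α₂ = 0.00114

α₂ = 1 / (1 + [H⁺]/K2 + [H⁺]²/(K1K2)) = 1 / (1 + 10^+2.90 + 10^+1.93)
   = 1 / (1 + 794.33 + 85.114) = 1/880.44 = 0.001136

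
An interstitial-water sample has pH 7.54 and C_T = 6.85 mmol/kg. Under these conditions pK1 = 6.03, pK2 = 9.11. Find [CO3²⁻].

α₂ = 1 / (1 + [H⁺]/K2 + [H⁺]²/(K1K2)) = 1 / (1 + 10^+1.57 + 10^+0.06)
   = 1 / (1 + 37.154 + 1.1482) = 1/39.302 = 0.02544
[CO3²⁻] = α₂ × DIC = 0.02544 × 6.85 = 0.174 mmol/kg

[CO3²⁻] = 0.174 mmol/kg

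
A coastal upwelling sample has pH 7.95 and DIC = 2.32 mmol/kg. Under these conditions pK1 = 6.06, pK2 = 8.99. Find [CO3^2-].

[CO3²⁻] = 0.192 mmol/kg

α₂ = 1 / (1 + [H⁺]/K2 + [H⁺]²/(K1K2)) = 1 / (1 + 10^+1.04 + 10^-0.85)
   = 1 / (1 + 10.965 + 0.14125) = 1/12.106 = 0.08260
[CO3²⁻] = α₂ × DIC = 0.08260 × 2.32 = 0.192 mmol/kg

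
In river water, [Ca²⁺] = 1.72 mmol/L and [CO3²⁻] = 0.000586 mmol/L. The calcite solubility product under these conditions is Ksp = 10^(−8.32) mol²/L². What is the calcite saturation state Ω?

Ksp = 10^(−8.32) = 4.786×10^-9
Ω = [Ca²⁺][CO3²⁻]/Ksp = (1.72×10^-3)(0.000586×10^-3) / 4.786×10^-9 = 0.211

Ω = 0.211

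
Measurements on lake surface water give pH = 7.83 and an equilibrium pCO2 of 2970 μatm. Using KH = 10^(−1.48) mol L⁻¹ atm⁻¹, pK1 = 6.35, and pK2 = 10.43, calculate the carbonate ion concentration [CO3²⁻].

[CO2*] = KH · pCO2 = 10^(−1.48) × 2970×10^-6 = 9.835×10^-5 mol/L
α₀ = 1/(1 + K1/[H⁺] + K1K2/[H⁺]²) = 1/(1 + 10^+1.48 + 10^-1.12) = 0.03197
DIC = [CO2*]/α₀ = 9.835×10^-5 / 0.03197 = 3.076 mmol/L
[CO3²⁻] = α₂·DIC; α₂ = 0.002425, so [CO3²⁻] = 0.002425 × 3.076 = 0.00746 mmol/L = 7.46 μmol/L

[CO3²⁻] = 7.46 μmol/L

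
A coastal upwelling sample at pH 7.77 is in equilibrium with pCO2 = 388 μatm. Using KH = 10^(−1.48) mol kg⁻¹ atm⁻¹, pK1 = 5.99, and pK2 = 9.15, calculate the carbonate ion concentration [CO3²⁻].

[CO2*] = KH · pCO2 = 10^(−1.48) × 388×10^-6 = 1.285×10^-5 mol/kg
α₀ = 1/(1 + K1/[H⁺] + K1K2/[H⁺]²) = 1/(1 + 10^+1.78 + 10^+0.40) = 0.01568
DIC = [CO2*]/α₀ = 1.285×10^-5 / 0.01568 = 0.8193 mmol/kg
[CO3²⁻] = α₂·DIC; α₂ = 0.03939, so [CO3²⁻] = 0.03939 × 0.8193 = 0.0323 mmol/kg

[CO3²⁻] = 0.0323 mmol/kg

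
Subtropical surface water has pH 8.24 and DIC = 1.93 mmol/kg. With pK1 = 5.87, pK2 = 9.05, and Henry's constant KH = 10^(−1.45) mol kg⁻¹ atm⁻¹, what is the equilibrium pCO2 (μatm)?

α₀ = 1 / (1 + K1/[H⁺] + K1K2/[H⁺]²) = 1 / (1 + 10^+2.37 + 10^+1.56)
   = 1 / (1 + 234.42 + 36.308) = 1/271.73 = 0.003680
[CO2*] = α₀ × DIC = 0.003680 × 1.93 = 0.007103 mmol/kg = 7.103 μmol/kg
pCO2 = [CO2*]/KH = 7.103×10^-6 / 3.548×10^-2 = 200 μatm

pCO2 = 200 μatm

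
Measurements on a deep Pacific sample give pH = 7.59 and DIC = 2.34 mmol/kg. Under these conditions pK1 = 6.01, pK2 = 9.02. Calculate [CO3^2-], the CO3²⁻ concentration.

α₂ = 1 / (1 + [H⁺]/K2 + [H⁺]²/(K1K2)) = 1 / (1 + 10^+1.43 + 10^-0.15)
   = 1 / (1 + 26.915 + 0.70795) = 1/28.623 = 0.03494
[CO3²⁻] = α₂ × DIC = 0.03494 × 2.34 = 0.0818 mmol/kg

[CO3²⁻] = 0.0818 mmol/kg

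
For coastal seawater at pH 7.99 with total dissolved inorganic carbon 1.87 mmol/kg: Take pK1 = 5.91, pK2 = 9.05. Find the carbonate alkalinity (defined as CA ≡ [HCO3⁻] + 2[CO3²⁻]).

CA = 2.00 mmol/kg

CA = [HCO3⁻] + 2[CO3²⁻] = (α₁ + 2α₂)·DIC
At pH 7.99: [H⁺]/K1 = 10^-2.08 = 0.0083176, K2/[H⁺] = 10^-1.06 = 0.087096
α₁ = 1/(1 + 0.0083176 + 0.087096) = 1/1.0954 = 0.9129; α₂ = α₁·K2/[H⁺] = 0.07951
α₁ + 2α₂ = 1.0719
CA = 1.0719 × 1.87 = 2.00 mmol/kg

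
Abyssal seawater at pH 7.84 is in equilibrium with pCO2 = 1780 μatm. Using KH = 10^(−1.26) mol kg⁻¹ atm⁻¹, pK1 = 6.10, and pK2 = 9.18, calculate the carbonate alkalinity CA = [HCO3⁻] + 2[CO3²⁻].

[CO2*] = KH · pCO2 = 10^(−1.26) × 1780×10^-6 = 9.782×10^-5 mol/kg
α₀ = 1/(1 + K1/[H⁺] + K1K2/[H⁺]²) = 1/(1 + 10^+1.74 + 10^+0.40) = 0.01710
DIC = [CO2*]/α₀ = 9.782×10^-5 / 0.01710 = 5.719 mmol/kg
CA = (α₁ + 2α₂)·DIC = (0.9399 + 2×0.04296) × 5.719 = 5.87 mmol/kg

CA = 5.87 mmol/kg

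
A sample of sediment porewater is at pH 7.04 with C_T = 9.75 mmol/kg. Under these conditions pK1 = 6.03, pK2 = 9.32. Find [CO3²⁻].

α₂ = 1 / (1 + [H⁺]/K2 + [H⁺]²/(K1K2)) = 1 / (1 + 10^+2.28 + 10^+1.27)
   = 1 / (1 + 190.55 + 18.621) = 1/210.17 = 0.004758
[CO3²⁻] = α₂ × DIC = 0.004758 × 9.75 = 0.0464 mmol/kg

[CO3²⁻] = 0.0464 mmol/kg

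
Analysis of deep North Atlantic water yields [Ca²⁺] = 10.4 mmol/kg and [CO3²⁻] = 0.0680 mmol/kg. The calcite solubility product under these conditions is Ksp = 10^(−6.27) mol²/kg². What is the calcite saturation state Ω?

Ω = 1.32

Ksp = 10^(−6.27) = 5.370×10^-7
Ω = [Ca²⁺][CO3²⁻]/Ksp = (10.4×10^-3)(0.0680×10^-3) / 5.370×10^-7 = 1.32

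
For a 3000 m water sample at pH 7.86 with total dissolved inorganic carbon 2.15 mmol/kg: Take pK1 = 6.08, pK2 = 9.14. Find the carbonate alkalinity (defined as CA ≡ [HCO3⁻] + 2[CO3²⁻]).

CA = 2.22 mmol/kg

CA = [HCO3⁻] + 2[CO3²⁻] = (α₁ + 2α₂)·DIC
At pH 7.86: [H⁺]/K1 = 10^-1.78 = 0.016596, K2/[H⁺] = 10^-1.28 = 0.052481
α₁ = 1/(1 + 0.016596 + 0.052481) = 1/1.0691 = 0.9354; α₂ = α₁·K2/[H⁺] = 0.04909
α₁ + 2α₂ = 1.0336
CA = 1.0336 × 2.15 = 2.22 mmol/kg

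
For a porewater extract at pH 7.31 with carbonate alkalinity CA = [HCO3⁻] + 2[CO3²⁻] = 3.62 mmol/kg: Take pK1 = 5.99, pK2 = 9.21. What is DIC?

CA = [HCO3⁻] + 2[CO3²⁻] = (α₁ + 2α₂)·DIC
At pH 7.31: [H⁺]/K1 = 10^-1.32 = 0.047863, K2/[H⁺] = 10^-1.90 = 0.012589
α₁ = 1/(1 + 0.047863 + 0.012589) = 1/1.0605 = 0.9430; α₂ = α₁·K2/[H⁺] = 0.01187
α₁ + 2α₂ = 0.9667
DIC = CA / (α₁ + 2α₂) = 3.62 / 0.9667 = 3.74 mmol/kg

DIC = 3.74 mmol/kg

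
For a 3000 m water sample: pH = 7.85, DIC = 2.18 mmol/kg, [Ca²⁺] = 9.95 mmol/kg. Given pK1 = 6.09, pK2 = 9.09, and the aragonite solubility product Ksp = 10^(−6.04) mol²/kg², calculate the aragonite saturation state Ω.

Ω = 1.27

α₂ = 1 / (1 + [H⁺]/K2 + [H⁺]²/(K1K2)) = 1 / (1 + 10^+1.24 + 10^-0.52)
   = 1 / (1 + 17.378 + 0.30200) = 1/18.680 = 0.05353
[CO3²⁻] = α₂ × DIC = 0.05353 × 2.18 = 0.1167 mmol/kg
Ksp = 10^(−6.04) = 9.120×10^-7
Ω = [Ca²⁺][CO3²⁻]/Ksp = (9.95×10^-3)(1.167×10^-4) / 9.120×10^-7 = 1.27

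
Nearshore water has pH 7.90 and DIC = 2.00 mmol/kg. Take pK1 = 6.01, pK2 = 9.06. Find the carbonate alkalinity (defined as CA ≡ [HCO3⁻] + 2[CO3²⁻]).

CA = [HCO3⁻] + 2[CO3²⁻] = (α₁ + 2α₂)·DIC
At pH 7.90: [H⁺]/K1 = 10^-1.89 = 0.012882, K2/[H⁺] = 10^-1.16 = 0.069183
α₁ = 1/(1 + 0.012882 + 0.069183) = 1/1.0821 = 0.9242; α₂ = α₁·K2/[H⁺] = 0.06394
α₁ + 2α₂ = 1.0520
CA = 1.0520 × 2.00 = 2.10 mmol/kg

CA = 2.10 mmol/kg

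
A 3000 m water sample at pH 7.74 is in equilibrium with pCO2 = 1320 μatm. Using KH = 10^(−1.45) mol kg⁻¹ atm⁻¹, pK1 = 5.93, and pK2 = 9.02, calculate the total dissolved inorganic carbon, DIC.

DIC = 3.23 mmol/kg

[CO2*] = KH · pCO2 = 10^(−1.45) × 1320×10^-6 = 4.684×10^-5 mol/kg
α₀ = 1/(1 + K1/[H⁺] + K1K2/[H⁺]²) = 1/(1 + 10^+1.81 + 10^+0.53) = 0.01450
DIC = [CO2*]/α₀ = 4.684×10^-5 / 0.01450 = 3.23 mmol/kg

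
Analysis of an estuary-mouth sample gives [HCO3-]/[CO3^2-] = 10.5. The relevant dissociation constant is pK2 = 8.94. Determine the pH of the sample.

pH = 7.92

From K2 = [H⁺][CO3^2-]/[HCO3-]:  pH = pK2 − log₁₀([HCO3-]/[CO3^2-])
log₁₀(10.5) = +1.021
pH = 8.94 − (+1.021) = 7.92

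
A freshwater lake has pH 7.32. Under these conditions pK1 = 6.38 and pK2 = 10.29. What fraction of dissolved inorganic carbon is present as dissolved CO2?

α₀ = 1 / (1 + K1/[H⁺] + K1K2/[H⁺]²) = 1 / (1 + 10^+0.94 + 10^-2.03)
   = 1 / (1 + 8.7096 + 0.0093325) = 1/9.7190 = 0.1029

α₀ = 0.103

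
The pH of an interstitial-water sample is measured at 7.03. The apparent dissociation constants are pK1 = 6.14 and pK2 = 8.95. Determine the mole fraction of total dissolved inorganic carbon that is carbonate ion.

α₂ = 1 / (1 + [H⁺]/K2 + [H⁺]²/(K1K2)) = 1 / (1 + 10^+1.92 + 10^+1.03)
   = 1 / (1 + 83.176 + 10.715) = 1/94.892 = 0.01054

α₂ = 0.0105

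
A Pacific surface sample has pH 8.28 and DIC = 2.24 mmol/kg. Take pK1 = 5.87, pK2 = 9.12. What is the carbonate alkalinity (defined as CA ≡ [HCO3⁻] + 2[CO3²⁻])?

CA = 2.51 mmol/kg

CA = [HCO3⁻] + 2[CO3²⁻] = (α₁ + 2α₂)·DIC
At pH 8.28: [H⁺]/K1 = 10^-2.41 = 0.0038905, K2/[H⁺] = 10^-0.84 = 0.14454
α₁ = 1/(1 + 0.0038905 + 0.14454) = 1/1.1484 = 0.8708; α₂ = α₁·K2/[H⁺] = 0.1259
α₁ + 2α₂ = 1.1225
CA = 1.1225 × 2.24 = 2.51 mmol/kg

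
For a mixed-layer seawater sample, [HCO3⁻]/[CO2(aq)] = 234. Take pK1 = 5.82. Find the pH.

From K1 = [H⁺][HCO3⁻]/[CO2(aq)]:  pH = pK1 + log₁₀([HCO3⁻]/[CO2(aq)])
log₁₀(234) = +2.369
pH = 5.82 + (+2.369) = 8.19

pH = 8.19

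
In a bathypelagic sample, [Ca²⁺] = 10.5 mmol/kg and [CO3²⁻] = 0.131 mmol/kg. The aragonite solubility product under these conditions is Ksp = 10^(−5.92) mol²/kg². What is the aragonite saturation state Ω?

Ksp = 10^(−5.92) = 1.202×10^-6
Ω = [Ca²⁺][CO3²⁻]/Ksp = (10.5×10^-3)(0.131×10^-3) / 1.202×10^-6 = 1.14

Ω = 1.14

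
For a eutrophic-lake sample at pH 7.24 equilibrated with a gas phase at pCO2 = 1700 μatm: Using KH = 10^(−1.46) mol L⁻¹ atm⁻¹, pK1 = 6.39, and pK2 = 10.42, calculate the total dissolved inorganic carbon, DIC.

[CO2*] = KH · pCO2 = 10^(−1.46) × 1700×10^-6 = 5.895×10^-5 mol/L
α₀ = 1/(1 + K1/[H⁺] + K1K2/[H⁺]²) = 1/(1 + 10^+0.85 + 10^-2.33) = 0.1237
DIC = [CO2*]/α₀ = 5.895×10^-5 / 0.1237 = 0.477 mmol/L

DIC = 0.477 mmol/L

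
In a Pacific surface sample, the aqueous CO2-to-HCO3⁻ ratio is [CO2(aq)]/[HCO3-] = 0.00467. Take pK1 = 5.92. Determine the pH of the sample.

pH = 8.25

From K1 = [H⁺][HCO3-]/[CO2(aq)]:  pH = pK1 − log₁₀([CO2(aq)]/[HCO3-])
log₁₀(0.00467) = -2.331
pH = 5.92 − (-2.331) = 8.25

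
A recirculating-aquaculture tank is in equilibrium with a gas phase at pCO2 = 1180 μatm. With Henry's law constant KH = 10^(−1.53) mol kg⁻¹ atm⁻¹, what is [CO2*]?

KH = 10^(−1.53) = 2.951×10^-2 mol kg⁻¹ atm⁻¹
[CO2*] = KH · pCO2 = 2.951×10^-2 × 1180×10^-6 atm = 3.48×10^-5 mol/kg

[CO2*] = 34.8 μmol/kg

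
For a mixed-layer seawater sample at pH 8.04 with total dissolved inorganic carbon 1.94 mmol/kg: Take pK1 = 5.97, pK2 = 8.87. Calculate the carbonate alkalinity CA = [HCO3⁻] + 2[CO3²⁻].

CA = [HCO3⁻] + 2[CO3²⁻] = (α₁ + 2α₂)·DIC
At pH 8.04: [H⁺]/K1 = 10^-2.07 = 0.0085114, K2/[H⁺] = 10^-0.83 = 0.14791
α₁ = 1/(1 + 0.0085114 + 0.14791) = 1/1.1564 = 0.8647; α₂ = α₁·K2/[H⁺] = 0.1279
α₁ + 2α₂ = 1.1205
CA = 1.1205 × 1.94 = 2.17 mmol/kg

CA = 2.17 mmol/kg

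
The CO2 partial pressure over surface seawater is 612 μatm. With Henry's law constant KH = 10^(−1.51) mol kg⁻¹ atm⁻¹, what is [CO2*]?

KH = 10^(−1.51) = 3.090×10^-2 mol kg⁻¹ atm⁻¹
[CO2*] = KH · pCO2 = 3.090×10^-2 × 612×10^-6 atm = 1.89×10^-5 mol/kg

[CO2*] = 18.9 μmol/kg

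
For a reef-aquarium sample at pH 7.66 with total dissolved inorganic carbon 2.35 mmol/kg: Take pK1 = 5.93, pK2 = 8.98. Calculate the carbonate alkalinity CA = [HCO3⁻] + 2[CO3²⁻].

CA = 2.41 mmol/kg

CA = [HCO3⁻] + 2[CO3²⁻] = (α₁ + 2α₂)·DIC
At pH 7.66: [H⁺]/K1 = 10^-1.73 = 0.018621, K2/[H⁺] = 10^-1.32 = 0.047863
α₁ = 1/(1 + 0.018621 + 0.047863) = 1/1.0665 = 0.9377; α₂ = α₁·K2/[H⁺] = 0.04488
α₁ + 2α₂ = 1.0274
CA = 1.0274 × 2.35 = 2.41 mmol/kg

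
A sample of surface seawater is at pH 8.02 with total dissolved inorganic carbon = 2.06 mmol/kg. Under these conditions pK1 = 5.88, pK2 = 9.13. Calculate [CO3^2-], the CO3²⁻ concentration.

α₂ = 1 / (1 + [H⁺]/K2 + [H⁺]²/(K1K2)) = 1 / (1 + 10^+1.11 + 10^-1.03)
   = 1 / (1 + 12.882 + 0.093325) = 1/13.976 = 0.07155
[CO3²⁻] = α₂ × DIC = 0.07155 × 2.06 = 0.147 mmol/kg

[CO3²⁻] = 0.147 mmol/kg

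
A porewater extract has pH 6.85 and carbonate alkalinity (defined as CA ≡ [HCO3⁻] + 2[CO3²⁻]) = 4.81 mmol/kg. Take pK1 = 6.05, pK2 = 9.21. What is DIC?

CA = [HCO3⁻] + 2[CO3²⁻] = (α₁ + 2α₂)·DIC
At pH 6.85: [H⁺]/K1 = 10^-0.80 = 0.15849, K2/[H⁺] = 10^-2.36 = 0.0043652
α₁ = 1/(1 + 0.15849 + 0.0043652) = 1/1.1629 = 0.8600; α₂ = α₁·K2/[H⁺] = 0.003754
α₁ + 2α₂ = 0.8675
DIC = CA / (α₁ + 2α₂) = 4.81 / 0.8675 = 5.54 mmol/kg

DIC = 5.54 mmol/kg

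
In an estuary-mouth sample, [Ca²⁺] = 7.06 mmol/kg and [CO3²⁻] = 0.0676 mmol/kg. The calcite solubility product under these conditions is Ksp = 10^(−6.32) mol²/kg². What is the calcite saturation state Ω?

Ksp = 10^(−6.32) = 4.786×10^-7
Ω = [Ca²⁺][CO3²⁻]/Ksp = (7.06×10^-3)(0.0676×10^-3) / 4.786×10^-7 = 0.997

Ω = 0.997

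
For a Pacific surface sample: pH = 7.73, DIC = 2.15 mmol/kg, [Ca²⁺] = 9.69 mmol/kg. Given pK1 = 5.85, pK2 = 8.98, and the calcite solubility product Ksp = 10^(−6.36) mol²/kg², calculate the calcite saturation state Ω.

α₂ = 1 / (1 + [H⁺]/K2 + [H⁺]²/(K1K2)) = 1 / (1 + 10^+1.25 + 10^-0.63)
   = 1 / (1 + 17.783 + 0.23442) = 1/19.017 = 0.05258
[CO3²⁻] = α₂ × DIC = 0.05258 × 2.15 = 0.1131 mmol/kg
Ksp = 10^(−6.36) = 4.365×10^-7
Ω = [Ca²⁺][CO3²⁻]/Ksp = (9.69×10^-3)(1.131×10^-4) / 4.365×10^-7 = 2.51

Ω = 2.51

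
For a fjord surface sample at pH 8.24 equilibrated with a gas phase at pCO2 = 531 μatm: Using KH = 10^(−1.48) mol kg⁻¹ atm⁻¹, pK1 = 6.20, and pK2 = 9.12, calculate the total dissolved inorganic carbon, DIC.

[CO2*] = KH · pCO2 = 10^(−1.48) × 531×10^-6 = 1.758×10^-5 mol/kg
α₀ = 1/(1 + K1/[H⁺] + K1K2/[H⁺]²) = 1/(1 + 10^+2.04 + 10^+1.16) = 0.007993
DIC = [CO2*]/α₀ = 1.758×10^-5 / 0.007993 = 2.20 mmol/kg

DIC = 2.20 mmol/kg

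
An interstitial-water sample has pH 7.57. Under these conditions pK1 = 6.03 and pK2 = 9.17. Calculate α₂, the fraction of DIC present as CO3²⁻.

α₂ = 0.0238

α₂ = 1 / (1 + [H⁺]/K2 + [H⁺]²/(K1K2)) = 1 / (1 + 10^+1.60 + 10^+0.06)
   = 1 / (1 + 39.811 + 1.1482) = 1/41.959 = 0.02383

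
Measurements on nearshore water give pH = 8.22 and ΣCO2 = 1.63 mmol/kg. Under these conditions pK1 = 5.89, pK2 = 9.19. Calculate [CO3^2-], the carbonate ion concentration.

[CO3²⁻] = 0.157 mmol/kg

α₂ = 1 / (1 + [H⁺]/K2 + [H⁺]²/(K1K2)) = 1 / (1 + 10^+0.97 + 10^-1.36)
   = 1 / (1 + 9.3325 + 0.043652) = 1/10.376 = 0.09637
[CO3²⁻] = α₂ × DIC = 0.09637 × 1.63 = 0.157 mmol/kg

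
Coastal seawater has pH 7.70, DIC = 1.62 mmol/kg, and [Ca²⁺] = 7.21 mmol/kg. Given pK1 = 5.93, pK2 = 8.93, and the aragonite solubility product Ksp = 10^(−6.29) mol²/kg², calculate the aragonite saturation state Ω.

α₂ = 1 / (1 + [H⁺]/K2 + [H⁺]²/(K1K2)) = 1 / (1 + 10^+1.23 + 10^-0.54)
   = 1 / (1 + 16.982 + 0.28840) = 1/18.271 = 0.05473
[CO3²⁻] = α₂ × DIC = 0.05473 × 1.62 = 0.08867 mmol/kg
Ksp = 10^(−6.29) = 5.129×10^-7
Ω = [Ca²⁺][CO3²⁻]/Ksp = (7.21×10^-3)(8.867×10^-5) / 5.129×10^-7 = 1.25

Ω = 1.25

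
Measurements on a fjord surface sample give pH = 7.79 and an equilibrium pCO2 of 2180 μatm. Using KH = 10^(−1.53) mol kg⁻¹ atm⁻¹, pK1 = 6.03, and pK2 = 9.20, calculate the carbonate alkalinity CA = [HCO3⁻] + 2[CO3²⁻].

CA = 3.99 mmol/kg

[CO2*] = KH · pCO2 = 10^(−1.53) × 2180×10^-6 = 6.434×10^-5 mol/kg
α₀ = 1/(1 + K1/[H⁺] + K1K2/[H⁺]²) = 1/(1 + 10^+1.76 + 10^+0.35) = 0.01645
DIC = [CO2*]/α₀ = 6.434×10^-5 / 0.01645 = 3.911 mmol/kg
CA = (α₁ + 2α₂)·DIC = (0.9467 + 2×0.03683) × 3.911 = 3.99 mmol/kg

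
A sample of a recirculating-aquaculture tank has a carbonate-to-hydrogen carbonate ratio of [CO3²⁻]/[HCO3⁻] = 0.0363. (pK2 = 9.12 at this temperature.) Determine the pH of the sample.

From K2 = [H⁺][CO3²⁻]/[HCO3⁻]:  pH = pK2 + log₁₀([CO3²⁻]/[HCO3⁻])
log₁₀(0.0363) = -1.440
pH = 9.12 + (-1.440) = 7.68

pH = 7.68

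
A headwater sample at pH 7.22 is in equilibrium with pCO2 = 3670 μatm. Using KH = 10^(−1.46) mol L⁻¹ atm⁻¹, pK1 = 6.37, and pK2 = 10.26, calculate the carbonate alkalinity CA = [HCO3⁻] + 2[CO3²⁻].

[CO2*] = KH · pCO2 = 10^(−1.46) × 3670×10^-6 = 1.273×10^-4 mol/L
α₀ = 1/(1 + K1/[H⁺] + K1K2/[H⁺]²) = 1/(1 + 10^+0.85 + 10^-2.19) = 0.1237
DIC = [CO2*]/α₀ = 1.273×10^-4 / 0.1237 = 1.029 mmol/L
CA = (α₁ + 2α₂)·DIC = (0.8755 + 2×0.0007985) × 1.029 = 0.903 mmol/L

CA = 0.903 mmol/L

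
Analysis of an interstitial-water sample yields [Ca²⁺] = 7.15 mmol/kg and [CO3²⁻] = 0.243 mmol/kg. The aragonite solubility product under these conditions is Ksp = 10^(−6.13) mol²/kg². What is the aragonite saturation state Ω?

Ω = 2.34

Ksp = 10^(−6.13) = 7.413×10^-7
Ω = [Ca²⁺][CO3²⁻]/Ksp = (7.15×10^-3)(0.243×10^-3) / 7.413×10^-7 = 2.34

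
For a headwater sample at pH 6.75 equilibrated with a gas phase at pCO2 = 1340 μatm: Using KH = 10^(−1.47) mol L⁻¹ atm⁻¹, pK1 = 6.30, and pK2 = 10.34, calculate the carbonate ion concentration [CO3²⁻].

[CO3²⁻] = 0.0329 μmol/L

[CO2*] = KH · pCO2 = 10^(−1.47) × 1340×10^-6 = 4.541×10^-5 mol/L
α₀ = 1/(1 + K1/[H⁺] + K1K2/[H⁺]²) = 1/(1 + 10^+0.45 + 10^-3.14) = 0.2618
DIC = [CO2*]/α₀ = 4.541×10^-5 / 0.2618 = 0.1734 mmol/L
[CO3²⁻] = α₂·DIC; α₂ = 0.0001897, so [CO3²⁻] = 0.0001897 × 0.1734 = 3.29×10^-5 mmol/L = 0.0329 μmol/L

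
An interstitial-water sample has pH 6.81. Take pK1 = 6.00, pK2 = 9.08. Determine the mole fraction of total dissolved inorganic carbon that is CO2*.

α₀ = 0.133

α₀ = 1 / (1 + K1/[H⁺] + K1K2/[H⁺]²) = 1 / (1 + 10^+0.81 + 10^-1.46)
   = 1 / (1 + 6.4565 + 0.034674) = 1/7.4912 = 0.1335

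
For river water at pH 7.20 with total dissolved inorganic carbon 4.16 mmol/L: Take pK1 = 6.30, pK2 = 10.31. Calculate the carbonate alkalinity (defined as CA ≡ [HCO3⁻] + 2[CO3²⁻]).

CA = 3.70 mmol/L

CA = [HCO3⁻] + 2[CO3²⁻] = (α₁ + 2α₂)·DIC
At pH 7.20: [H⁺]/K1 = 10^-0.90 = 0.12589, K2/[H⁺] = 10^-3.11 = 0.00077625
α₁ = 1/(1 + 0.12589 + 0.00077625) = 1/1.1267 = 0.8876; α₂ = α₁·K2/[H⁺] = 0.0006890
α₁ + 2α₂ = 0.8890
CA = 0.8890 × 4.16 = 3.70 mmol/L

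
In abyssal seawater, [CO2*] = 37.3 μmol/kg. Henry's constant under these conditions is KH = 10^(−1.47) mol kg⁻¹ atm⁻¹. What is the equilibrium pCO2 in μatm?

KH = 10^(−1.47) = 3.388×10^-2 mol kg⁻¹ atm⁻¹
pCO2 = [CO2*]/KH = 37.3×10^-6 / 3.388×10^-2 = 1.10×10^-3 atm = 1100 μatm

pCO2 = 1100 μatm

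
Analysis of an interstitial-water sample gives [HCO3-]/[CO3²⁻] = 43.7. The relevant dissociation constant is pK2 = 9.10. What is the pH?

pH = 7.46

From K2 = [H⁺][CO3²⁻]/[HCO3-]:  pH = pK2 − log₁₀([HCO3-]/[CO3²⁻])
log₁₀(43.7) = +1.640
pH = 9.10 − (+1.640) = 7.46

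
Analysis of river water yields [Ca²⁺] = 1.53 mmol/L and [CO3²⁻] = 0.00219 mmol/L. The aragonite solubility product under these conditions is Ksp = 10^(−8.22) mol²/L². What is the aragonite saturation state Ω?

Ksp = 10^(−8.22) = 6.026×10^-9
Ω = [Ca²⁺][CO3²⁻]/Ksp = (1.53×10^-3)(0.00219×10^-3) / 6.026×10^-9 = 0.556

Ω = 0.556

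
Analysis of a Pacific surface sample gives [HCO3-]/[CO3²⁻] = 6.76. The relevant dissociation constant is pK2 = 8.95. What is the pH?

From K2 = [H⁺][CO3²⁻]/[HCO3-]:  pH = pK2 − log₁₀([HCO3-]/[CO3²⁻])
log₁₀(6.76) = +0.830
pH = 8.95 − (+0.830) = 8.12

pH = 8.12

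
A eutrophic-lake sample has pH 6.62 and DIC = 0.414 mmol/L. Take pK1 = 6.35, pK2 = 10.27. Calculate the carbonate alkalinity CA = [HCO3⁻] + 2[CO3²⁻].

CA = 0.269 mmol/L

CA = [HCO3⁻] + 2[CO3²⁻] = (α₁ + 2α₂)·DIC
At pH 6.62: [H⁺]/K1 = 10^-0.27 = 0.53703, K2/[H⁺] = 10^-3.65 = 0.00022387
α₁ = 1/(1 + 0.53703 + 0.00022387) = 1/1.5373 = 0.6505; α₂ = α₁·K2/[H⁺] = 0.0001456
α₁ + 2α₂ = 0.6508
CA = 0.6508 × 0.414 = 0.269 mmol/L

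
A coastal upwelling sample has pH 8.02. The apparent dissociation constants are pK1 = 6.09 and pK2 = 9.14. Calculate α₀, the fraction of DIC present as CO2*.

α₀ = 0.0108

α₀ = 1 / (1 + K1/[H⁺] + K1K2/[H⁺]²) = 1 / (1 + 10^+1.93 + 10^+0.81)
   = 1 / (1 + 85.114 + 6.4565) = 1/92.570 = 0.01080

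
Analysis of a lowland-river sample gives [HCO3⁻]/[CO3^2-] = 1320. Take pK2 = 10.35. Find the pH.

From K2 = [H⁺][CO3^2-]/[HCO3⁻]:  pH = pK2 − log₁₀([HCO3⁻]/[CO3^2-])
log₁₀(1320) = +3.121
pH = 10.35 − (+3.121) = 7.23

pH = 7.23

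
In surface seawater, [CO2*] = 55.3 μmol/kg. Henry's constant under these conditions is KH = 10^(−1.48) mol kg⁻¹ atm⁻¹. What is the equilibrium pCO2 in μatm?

KH = 10^(−1.48) = 3.311×10^-2 mol kg⁻¹ atm⁻¹
pCO2 = [CO2*]/KH = 55.3×10^-6 / 3.311×10^-2 = 1.67×10^-3 atm = 1670 μatm

pCO2 = 1670 μatm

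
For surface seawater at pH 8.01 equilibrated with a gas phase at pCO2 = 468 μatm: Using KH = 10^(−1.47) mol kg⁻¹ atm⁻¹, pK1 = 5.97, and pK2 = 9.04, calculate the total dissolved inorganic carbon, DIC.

DIC = 1.92 mmol/kg

[CO2*] = KH · pCO2 = 10^(−1.47) × 468×10^-6 = 1.586×10^-5 mol/kg
α₀ = 1/(1 + K1/[H⁺] + K1K2/[H⁺]²) = 1/(1 + 10^+2.04 + 10^+1.01) = 0.008273
DIC = [CO2*]/α₀ = 1.586×10^-5 / 0.008273 = 1.92 mmol/kg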